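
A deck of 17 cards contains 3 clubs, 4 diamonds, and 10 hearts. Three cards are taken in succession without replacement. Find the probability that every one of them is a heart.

3/17

P(all hearts) = 10/17 × 9/16 × 8/15 = 720/4080 = 3/17.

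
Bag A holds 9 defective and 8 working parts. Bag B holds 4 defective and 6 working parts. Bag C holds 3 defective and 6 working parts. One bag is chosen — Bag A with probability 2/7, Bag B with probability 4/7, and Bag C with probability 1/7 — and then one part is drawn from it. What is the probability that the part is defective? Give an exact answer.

109/255

From Bag A: P(defective) = 9/17.
From Bag B: P(defective) = 4/10.
From Bag C: P(defective) = 3/9.
Total probability = (2/7)(9/17) + (4/7)(4/10) + (1/7)(3/9) = 109/255.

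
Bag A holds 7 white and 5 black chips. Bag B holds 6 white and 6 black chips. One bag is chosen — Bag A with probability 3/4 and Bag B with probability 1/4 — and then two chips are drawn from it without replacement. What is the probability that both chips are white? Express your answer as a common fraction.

13/44

From Bag A: P(both white) = (7/12)(6/11) = 7/22.
From Bag B: P(both white) = (6/12)(5/11) = 5/22.
Total probability = (3/4)(7/22) + (1/4)(5/22) = 13/44.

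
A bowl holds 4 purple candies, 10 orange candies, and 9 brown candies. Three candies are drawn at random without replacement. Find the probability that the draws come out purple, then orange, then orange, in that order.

60/1771

Each draw changes the counts, so multiply the conditional probabilities along the sequence:
P = 4/23 × 10/22 × 9/21 = 360/10626 = 60/1771.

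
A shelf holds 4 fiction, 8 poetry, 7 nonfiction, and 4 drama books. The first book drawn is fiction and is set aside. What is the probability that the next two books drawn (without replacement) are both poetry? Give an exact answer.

After the first draw, 8 of the remaining 22 books are poetry.
P = 8/22 × 7/21 = 56/462 = 4/33.

4/33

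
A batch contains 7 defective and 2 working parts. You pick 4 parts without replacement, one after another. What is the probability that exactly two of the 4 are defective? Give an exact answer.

1/6

One ordering (defective drawn first) has probability 7/9 × 6/8 × 2/7 × 1/6 = 84/3024 = 1/36.
There are C(4,2) = 6 such orderings, each equally likely, so P = 6 × 1/36 = 1/6.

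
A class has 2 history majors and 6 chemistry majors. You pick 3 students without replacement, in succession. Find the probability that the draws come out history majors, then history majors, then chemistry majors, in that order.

1/28

Chain rule:
P = 2/8 × 1/7 × 6/6 = 12/336 = 1/28.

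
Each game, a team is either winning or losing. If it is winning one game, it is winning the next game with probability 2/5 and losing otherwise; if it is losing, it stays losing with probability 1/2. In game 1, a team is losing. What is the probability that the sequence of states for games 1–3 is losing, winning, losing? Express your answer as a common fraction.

3/10

Game 1 is given. For each transition, use the conditional probability from the current state:
P(winning | losing) = 1/2; P(losing | winning) = 3/5.
P = 1/2 × 3/5 = 3/10.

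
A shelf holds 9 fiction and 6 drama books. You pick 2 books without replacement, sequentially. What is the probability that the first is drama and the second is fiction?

Multiply the probability of each draw given the previous ones:
P = 6/15 × 9/14 = 54/210 = 9/35.

9/35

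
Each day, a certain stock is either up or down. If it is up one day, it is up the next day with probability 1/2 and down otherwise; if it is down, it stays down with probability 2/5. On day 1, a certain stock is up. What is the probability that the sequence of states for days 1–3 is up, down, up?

Day 1 is given. For each transition, use the conditional probability from the current state:
P(down | up) = 1/2; P(up | down) = 3/5.
P = 1/2 × 3/5 = 3/10.

3/10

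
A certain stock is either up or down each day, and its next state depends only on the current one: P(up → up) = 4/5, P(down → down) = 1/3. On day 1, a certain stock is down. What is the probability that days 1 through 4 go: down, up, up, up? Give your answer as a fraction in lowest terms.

32/75

Day 1 is given. For each transition, use the conditional probability from the current state:
P(up | down) = 2/3; P(up | up) = 4/5; P(up | up) = 4/5.
P = 2/3 × 4/5 × 4/5 = 32/75.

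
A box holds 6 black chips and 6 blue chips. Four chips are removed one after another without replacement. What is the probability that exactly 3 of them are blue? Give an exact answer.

One ordering (blue drawn first) has probability 6/12 × 5/11 × 4/10 × 6/9 = 720/11880 = 2/33.
There are C(4,3) = 4 such orderings, each equally likely, so P = 4 × 2/33 = 8/33.

8/33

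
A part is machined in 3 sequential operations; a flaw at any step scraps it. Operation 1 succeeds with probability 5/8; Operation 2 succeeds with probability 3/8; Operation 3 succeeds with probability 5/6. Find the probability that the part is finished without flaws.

The events are sequential, so multiply the conditional probabilities:
P = 5/8 × 3/8 × 5/6 = 75/384 = 25/128.

25/128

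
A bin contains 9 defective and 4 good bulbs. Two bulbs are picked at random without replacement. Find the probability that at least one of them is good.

7/13

P(no good) = 9/13 × 8/12 = 72/156 = 6/13.
P(at least one) = 1 − 6/13 = 7/13.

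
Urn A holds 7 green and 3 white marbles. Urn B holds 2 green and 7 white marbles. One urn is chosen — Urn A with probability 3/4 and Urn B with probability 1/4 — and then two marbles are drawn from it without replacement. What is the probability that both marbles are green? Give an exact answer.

From Urn A: P(both green) = (7/10)(6/9) = 7/15.
From Urn B: P(both green) = (2/9)(1/8) = 1/36.
Total probability = (3/4)(7/15) + (1/4)(1/36) = 257/720.

257/720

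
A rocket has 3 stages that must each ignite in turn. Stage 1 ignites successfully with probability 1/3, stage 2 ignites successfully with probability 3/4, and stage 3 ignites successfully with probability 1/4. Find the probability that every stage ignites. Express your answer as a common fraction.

The events are sequential, so multiply the conditional probabilities:
P = 1/3 × 3/4 × 1/4 = 3/48 = 1/16.

1/16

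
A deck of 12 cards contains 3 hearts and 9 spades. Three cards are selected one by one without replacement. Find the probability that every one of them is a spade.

21/55

P(every draw is a spade) = 9/12 × 8/11 × 7/10 = 504/1320 = 21/55.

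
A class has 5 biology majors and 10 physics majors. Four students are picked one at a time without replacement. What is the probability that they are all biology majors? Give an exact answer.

1/273

P = 5/15 × 4/14 × 3/13 × 2/12 = 120/32760 = 1/273.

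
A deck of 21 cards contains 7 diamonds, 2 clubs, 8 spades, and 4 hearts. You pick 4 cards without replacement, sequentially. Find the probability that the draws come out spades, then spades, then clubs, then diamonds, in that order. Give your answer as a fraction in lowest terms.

Chain rule:
P = 8/21 × 7/20 × 2/19 × 7/18 = 784/143640 = 14/2565.

14/2565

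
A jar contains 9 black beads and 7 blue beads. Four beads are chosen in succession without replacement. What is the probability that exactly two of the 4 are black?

27/65

One ordering (black drawn first) has probability 9/16 × 8/15 × 7/14 × 6/13 = 3024/43680 = 9/130.
There are C(4,2) = 6 such orderings, each equally likely, so P = 6 × 9/130 = 27/65.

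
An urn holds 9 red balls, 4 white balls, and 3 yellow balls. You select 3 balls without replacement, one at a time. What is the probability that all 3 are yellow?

1/560

P(all yellow) = 3/16 × 2/15 × 1/14 = 6/3360 = 1/560.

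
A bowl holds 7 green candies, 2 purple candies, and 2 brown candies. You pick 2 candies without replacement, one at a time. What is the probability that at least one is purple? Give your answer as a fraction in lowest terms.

P(no purple) = 9/11 × 8/10 = 72/110 = 36/55.
P(at least one) = 1 − 36/55 = 19/55.

19/55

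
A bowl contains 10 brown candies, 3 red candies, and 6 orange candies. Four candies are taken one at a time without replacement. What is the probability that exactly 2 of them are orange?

One ordering (orange drawn first) has probability 6/19 × 5/18 × 13/17 × 12/16 = 4680/93024 = 65/1292.
There are C(4,2) = 6 such orderings, each equally likely, so P = 6 × 65/1292 = 195/646.

195/646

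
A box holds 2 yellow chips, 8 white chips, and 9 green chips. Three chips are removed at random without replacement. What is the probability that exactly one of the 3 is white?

440/969

One ordering (white drawn first) has probability 8/19 × 11/18 × 10/17 = 880/5814 = 440/2907.
There are C(3,1) = 3 such orderings, each equally likely, so P = 3 × 440/2907 = 440/969.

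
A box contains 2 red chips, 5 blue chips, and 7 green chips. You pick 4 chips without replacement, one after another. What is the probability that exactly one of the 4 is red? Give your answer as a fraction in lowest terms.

One ordering (red drawn first) has probability 2/14 × 12/13 × 11/12 × 10/11 = 2640/24024 = 10/91.
There are C(4,1) = 4 such orderings, each equally likely, so P = 4 × 10/91 = 40/91.

40/91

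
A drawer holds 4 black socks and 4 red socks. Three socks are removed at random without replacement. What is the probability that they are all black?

1/14

P = 4/8 × 3/7 × 2/6 = 24/336 = 1/14.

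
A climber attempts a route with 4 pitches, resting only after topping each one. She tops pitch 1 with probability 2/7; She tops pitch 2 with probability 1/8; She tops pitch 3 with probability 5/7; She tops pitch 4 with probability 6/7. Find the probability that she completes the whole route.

15/686

Each stage is reached only if all earlier stages succeed, so
P = 2/7 × 1/8 × 5/7 × 6/7 = 60/2744 = 15/686.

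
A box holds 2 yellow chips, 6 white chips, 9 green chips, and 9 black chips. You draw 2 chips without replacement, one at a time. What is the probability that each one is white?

3/65

P(every draw is white) = 6/26 × 5/25 = 30/650 = 3/65.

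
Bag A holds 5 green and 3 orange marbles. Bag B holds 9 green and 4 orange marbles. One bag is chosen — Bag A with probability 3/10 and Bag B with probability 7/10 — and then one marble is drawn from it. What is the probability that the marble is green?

699/1040

From Bag A: P(green) = 5/8.
From Bag B: P(green) = 9/13.
Total probability = (3/10)(5/8) + (7/10)(9/13) = 699/1040.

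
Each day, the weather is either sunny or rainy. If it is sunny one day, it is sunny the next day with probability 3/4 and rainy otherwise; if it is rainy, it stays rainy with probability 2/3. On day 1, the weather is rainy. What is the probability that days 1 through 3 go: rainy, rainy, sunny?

Day 1 is given. For each transition, use the conditional probability from the current state:
P(rainy | rainy) = 2/3; P(sunny | rainy) = 1/3.
P = 2/3 × 1/3 = 2/9.

2/9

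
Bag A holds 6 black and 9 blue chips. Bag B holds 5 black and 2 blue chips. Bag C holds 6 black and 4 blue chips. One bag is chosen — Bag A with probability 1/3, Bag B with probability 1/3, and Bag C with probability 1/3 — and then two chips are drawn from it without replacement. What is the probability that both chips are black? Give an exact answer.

20/63

From Bag A: P(both black) = (6/15)(5/14) = 1/7.
From Bag B: P(both black) = (5/7)(4/6) = 10/21.
From Bag C: P(both black) = (6/10)(5/9) = 1/3.
Total probability = (1/3)(1/7) + (1/3)(10/21) + (1/3)(1/3) = 20/63.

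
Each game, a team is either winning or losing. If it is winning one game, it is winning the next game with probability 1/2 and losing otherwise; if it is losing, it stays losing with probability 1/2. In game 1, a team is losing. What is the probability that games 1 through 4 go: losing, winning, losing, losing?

Game 1 is given. For each transition, use the conditional probability from the current state:
P(winning | losing) = 1/2; P(losing | winning) = 1/2; P(losing | losing) = 1/2.
P = 1/2 × 1/2 × 1/2 = 1/8.

1/8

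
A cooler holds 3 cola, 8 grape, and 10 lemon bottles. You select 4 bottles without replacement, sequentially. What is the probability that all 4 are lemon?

P = 10/21 × 9/20 × 8/19 × 7/18 = 5040/143640 = 2/57.

2/57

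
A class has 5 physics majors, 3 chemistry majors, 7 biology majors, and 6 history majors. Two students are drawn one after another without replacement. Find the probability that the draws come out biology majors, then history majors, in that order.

Each draw changes the counts, so multiply the conditional probabilities along the sequence:
P = 7/21 × 6/20 = 42/420 = 1/10.

1/10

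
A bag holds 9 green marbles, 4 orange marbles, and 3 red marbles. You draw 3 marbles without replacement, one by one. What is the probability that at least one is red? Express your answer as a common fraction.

P(no red) = 13/16 × 12/15 × 11/14 = 1716/3360 = 143/280.
P(at least one) = 1 − 143/280 = 137/280.

137/280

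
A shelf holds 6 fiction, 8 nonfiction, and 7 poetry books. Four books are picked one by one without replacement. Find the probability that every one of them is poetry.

P(all poetry) = 7/21 × 6/20 × 5/19 × 4/18 = 840/143640 = 1/171.

1/171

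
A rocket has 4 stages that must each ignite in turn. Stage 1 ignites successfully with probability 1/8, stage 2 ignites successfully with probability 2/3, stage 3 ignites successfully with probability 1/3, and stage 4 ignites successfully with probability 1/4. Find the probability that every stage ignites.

1/144

Each stage is reached only if all earlier stages succeed, so
P = 1/8 × 2/3 × 1/3 × 1/4 = 2/288 = 1/144.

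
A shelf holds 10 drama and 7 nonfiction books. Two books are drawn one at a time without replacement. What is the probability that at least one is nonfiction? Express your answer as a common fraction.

P(no nonfiction) = 10/17 × 9/16 = 90/272 = 45/136.
P(at least one) = 1 − 45/136 = 91/136.

91/136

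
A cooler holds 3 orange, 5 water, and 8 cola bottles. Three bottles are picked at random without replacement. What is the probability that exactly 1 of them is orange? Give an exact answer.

One ordering (orange drawn first) has probability 3/16 × 13/15 × 12/14 = 468/3360 = 39/280.
There are C(3,1) = 3 such orderings, each equally likely, so P = 3 × 39/280 = 117/280.

117/280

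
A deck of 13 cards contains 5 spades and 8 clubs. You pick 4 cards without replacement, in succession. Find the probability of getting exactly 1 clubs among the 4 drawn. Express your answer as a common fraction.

One ordering (a club drawn first) has probability 8/13 × 5/12 × 4/11 × 3/10 = 480/17160 = 4/143.
There are C(4,1) = 4 such orderings, each equally likely, so P = 4 × 4/143 = 16/143.

16/143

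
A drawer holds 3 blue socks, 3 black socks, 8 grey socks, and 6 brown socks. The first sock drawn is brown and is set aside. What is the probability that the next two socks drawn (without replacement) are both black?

After the first draw, 3 of the remaining 19 socks are black.
P = 3/19 × 2/18 = 6/342 = 1/57.

1/57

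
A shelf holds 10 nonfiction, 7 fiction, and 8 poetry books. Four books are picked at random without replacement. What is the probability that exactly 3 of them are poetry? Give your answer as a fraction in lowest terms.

One ordering (poetry drawn first) has probability 8/25 × 7/24 × 6/23 × 17/22 = 5712/303600 = 119/6325.
There are C(4,3) = 4 such orderings, each equally likely, so P = 4 × 119/6325 = 476/6325.

476/6325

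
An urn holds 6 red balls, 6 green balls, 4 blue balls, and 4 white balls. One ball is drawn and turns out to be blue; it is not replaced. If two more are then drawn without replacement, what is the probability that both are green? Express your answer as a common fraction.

5/57

With the first ball removed, 6 green remain out of 19.
P = 6/19 × 5/18 = 30/342 = 5/57.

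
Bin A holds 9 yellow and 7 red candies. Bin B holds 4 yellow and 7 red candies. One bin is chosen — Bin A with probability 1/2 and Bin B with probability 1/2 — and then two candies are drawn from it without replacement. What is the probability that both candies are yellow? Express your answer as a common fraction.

From Bin A: P(both yellow) = (9/16)(8/15) = 3/10.
From Bin B: P(both yellow) = (4/11)(3/10) = 6/55.
Total probability = (1/2)(3/10) + (1/2)(6/55) = 9/44.

9/44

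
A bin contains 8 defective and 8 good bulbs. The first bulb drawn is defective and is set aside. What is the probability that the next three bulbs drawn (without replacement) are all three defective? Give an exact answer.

With the first bulb removed, 7 defective remain out of 15.
P = 7/15 × 6/14 × 5/13 = 210/2730 = 1/13.

1/13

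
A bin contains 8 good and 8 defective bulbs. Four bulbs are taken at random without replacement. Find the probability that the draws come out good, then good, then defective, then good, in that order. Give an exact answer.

4/65

Each draw changes the counts, so multiply the conditional probabilities along the sequence:
P = 8/16 × 7/15 × 8/14 × 6/13 = 2688/43680 = 4/65.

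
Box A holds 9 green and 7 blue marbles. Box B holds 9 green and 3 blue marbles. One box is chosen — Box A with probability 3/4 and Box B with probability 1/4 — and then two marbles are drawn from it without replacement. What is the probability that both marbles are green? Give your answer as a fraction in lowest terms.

From Box A: P(both green) = (9/16)(8/15) = 3/10.
From Box B: P(both green) = (9/12)(8/11) = 6/11.
Total probability = (3/4)(3/10) + (1/4)(6/11) = 159/440.

159/440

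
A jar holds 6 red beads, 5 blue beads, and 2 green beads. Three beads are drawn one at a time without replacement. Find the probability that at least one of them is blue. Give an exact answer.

115/143

P(no blue) = 8/13 × 7/12 × 6/11 = 336/1716 = 28/143.
P(at least one) = 1 − 28/143 = 115/143.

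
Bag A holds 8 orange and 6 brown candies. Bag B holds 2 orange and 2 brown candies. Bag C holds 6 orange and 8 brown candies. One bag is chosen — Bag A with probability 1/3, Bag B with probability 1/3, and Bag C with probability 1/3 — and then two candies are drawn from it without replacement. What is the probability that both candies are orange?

349/1638

From Bag A: P(both orange) = (8/14)(7/13) = 4/13.
From Bag B: P(both orange) = (2/4)(1/3) = 1/6.
From Bag C: P(both orange) = (6/14)(5/13) = 15/91.
Total probability = (1/3)(4/13) + (1/3)(1/6) + (1/3)(15/91) = 349/1638.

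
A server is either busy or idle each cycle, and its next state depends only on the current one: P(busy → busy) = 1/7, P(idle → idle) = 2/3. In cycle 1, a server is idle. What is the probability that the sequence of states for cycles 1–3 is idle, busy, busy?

Cycle 1 is given. For each transition, use the conditional probability from the current state:
P(busy | idle) = 1/3; P(busy | busy) = 1/7.
P = 1/3 × 1/7 = 1/21.

1/21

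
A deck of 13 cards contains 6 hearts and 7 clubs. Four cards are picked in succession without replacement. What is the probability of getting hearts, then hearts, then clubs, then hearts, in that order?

Chain rule:
P = 6/13 × 5/12 × 7/11 × 4/10 = 840/17160 = 7/143.

7/143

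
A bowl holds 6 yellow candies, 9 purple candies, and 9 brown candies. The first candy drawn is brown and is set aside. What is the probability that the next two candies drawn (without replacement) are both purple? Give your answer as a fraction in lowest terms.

36/253

After the first draw, 9 of the remaining 23 candies are purple.
P = 9/23 × 8/22 = 72/506 = 36/253.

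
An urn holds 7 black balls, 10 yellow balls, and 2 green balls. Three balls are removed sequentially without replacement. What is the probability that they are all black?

P(every draw is black) = 7/19 × 6/18 × 5/17 = 210/5814 = 35/969.

35/969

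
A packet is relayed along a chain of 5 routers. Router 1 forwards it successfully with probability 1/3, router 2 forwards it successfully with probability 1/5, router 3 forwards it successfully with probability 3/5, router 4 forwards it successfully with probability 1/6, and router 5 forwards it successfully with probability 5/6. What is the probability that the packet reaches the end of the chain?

Each stage is reached only if all earlier stages succeed, so
P = 1/3 × 1/5 × 3/5 × 1/6 × 5/6 = 15/2700 = 1/180.

1/180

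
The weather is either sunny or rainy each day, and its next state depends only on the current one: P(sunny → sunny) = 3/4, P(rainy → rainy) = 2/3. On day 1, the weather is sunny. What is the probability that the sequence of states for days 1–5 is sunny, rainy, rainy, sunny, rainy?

1/72

Day 1 is given. For each transition, use the conditional probability from the current state:
P(rainy | sunny) = 1/4; P(rainy | rainy) = 2/3; P(sunny | rainy) = 1/3; P(rainy | sunny) = 1/4.
P = 1/4 × 2/3 × 1/3 × 1/4 = 2/144 = 1/72.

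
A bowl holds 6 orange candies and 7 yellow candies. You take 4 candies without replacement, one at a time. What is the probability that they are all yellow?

P(all yellow) = 7/13 × 6/12 × 5/11 × 4/10 = 840/17160 = 7/143.

7/143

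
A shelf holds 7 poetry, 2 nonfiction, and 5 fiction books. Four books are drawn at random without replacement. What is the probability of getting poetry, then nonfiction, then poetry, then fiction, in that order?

5/286

Multiply the probability of each draw given the previous ones:
P = 7/14 × 2/13 × 6/12 × 5/11 = 420/24024 = 5/286.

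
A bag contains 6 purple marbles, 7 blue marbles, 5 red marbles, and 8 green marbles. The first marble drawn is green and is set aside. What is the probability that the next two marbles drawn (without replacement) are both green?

7/100

After the first draw, 7 of the remaining 25 marbles are green.
P = 7/25 × 6/24 = 42/600 = 7/100.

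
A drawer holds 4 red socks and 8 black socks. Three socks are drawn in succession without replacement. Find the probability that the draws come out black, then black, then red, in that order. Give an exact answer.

Chain rule:
P = 8/12 × 7/11 × 4/10 = 224/1320 = 28/165.

28/165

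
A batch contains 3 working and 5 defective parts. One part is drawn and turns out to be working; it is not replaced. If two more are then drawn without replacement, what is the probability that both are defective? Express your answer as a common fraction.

After the first draw, 5 of the remaining 7 parts are defective.
P = 5/7 × 4/6 = 20/42 = 10/21.

10/21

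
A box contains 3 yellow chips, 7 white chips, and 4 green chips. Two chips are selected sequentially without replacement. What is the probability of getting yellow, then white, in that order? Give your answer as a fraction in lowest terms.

3/26

Multiply the probability of each draw given the previous ones:
P = 3/14 × 7/13 = 21/182 = 3/26.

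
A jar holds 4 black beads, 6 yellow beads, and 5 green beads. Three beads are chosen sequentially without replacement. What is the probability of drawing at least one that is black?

P(no black) = 11/15 × 10/14 × 9/13 = 990/2730 = 33/91.
P(at least one) = 1 − 33/91 = 58/91.

58/91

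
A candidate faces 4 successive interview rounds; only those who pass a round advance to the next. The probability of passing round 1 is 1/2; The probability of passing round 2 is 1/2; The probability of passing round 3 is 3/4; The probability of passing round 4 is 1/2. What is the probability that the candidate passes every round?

The events are sequential, so multiply the conditional probabilities:
P = 1/2 × 1/2 × 3/4 × 1/2 = 3/32.

3/32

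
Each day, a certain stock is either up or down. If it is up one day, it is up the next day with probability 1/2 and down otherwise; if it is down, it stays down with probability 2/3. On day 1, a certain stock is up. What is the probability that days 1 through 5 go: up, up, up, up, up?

1/16

Day 1 is given. For each transition, use the conditional probability from the current state:
P(up | up) = 1/2; P(up | up) = 1/2; P(up | up) = 1/2; P(up | up) = 1/2.
P = 1/2 × 1/2 × 1/2 × 1/2 = 1/16.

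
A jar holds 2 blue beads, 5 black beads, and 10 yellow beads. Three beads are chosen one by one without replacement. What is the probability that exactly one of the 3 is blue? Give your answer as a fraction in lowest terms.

One ordering (blue drawn first) has probability 2/17 × 15/16 × 14/15 = 420/4080 = 7/68.
There are C(3,1) = 3 such orderings, each equally likely, so P = 3 × 7/68 = 21/68.

21/68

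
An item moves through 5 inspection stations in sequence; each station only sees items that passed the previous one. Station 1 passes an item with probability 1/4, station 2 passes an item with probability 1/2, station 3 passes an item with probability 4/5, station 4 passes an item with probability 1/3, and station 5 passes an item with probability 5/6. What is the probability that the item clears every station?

The events are sequential, so multiply the conditional probabilities:
P = 1/4 × 1/2 × 4/5 × 1/3 × 5/6 = 20/720 = 1/36.

1/36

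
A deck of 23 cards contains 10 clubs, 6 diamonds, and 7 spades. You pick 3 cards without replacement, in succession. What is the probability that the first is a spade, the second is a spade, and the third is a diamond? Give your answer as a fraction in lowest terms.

Multiply the probability of each draw given the previous ones:
P = 7/23 × 6/22 × 6/21 = 252/10626 = 6/253.

6/253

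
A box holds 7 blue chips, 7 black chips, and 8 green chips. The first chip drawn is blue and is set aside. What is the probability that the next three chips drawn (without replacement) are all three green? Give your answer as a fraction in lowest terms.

With the first chip removed, 8 green remain out of 21.
P = 8/21 × 7/20 × 6/19 = 336/7980 = 4/95.

4/95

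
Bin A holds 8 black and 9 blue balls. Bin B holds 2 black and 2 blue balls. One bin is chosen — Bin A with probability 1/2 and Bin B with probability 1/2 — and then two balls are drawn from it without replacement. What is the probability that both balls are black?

From Bin A: P(both black) = (8/17)(7/16) = 7/34.
From Bin B: P(both black) = (2/4)(1/3) = 1/6.
Total probability = (1/2)(7/34) + (1/2)(1/6) = 19/102.

19/102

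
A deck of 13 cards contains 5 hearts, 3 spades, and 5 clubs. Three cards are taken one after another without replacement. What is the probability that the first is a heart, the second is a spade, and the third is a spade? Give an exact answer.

Each draw changes the counts, so multiply the conditional probabilities along the sequence:
P = 5/13 × 3/12 × 2/11 = 30/1716 = 5/286.

5/286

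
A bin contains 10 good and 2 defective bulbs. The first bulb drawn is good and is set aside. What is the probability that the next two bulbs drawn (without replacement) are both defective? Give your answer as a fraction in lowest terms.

With the first bulb removed, 2 defective remain out of 11.
P = 2/11 × 1/10 = 2/110 = 1/55.

1/55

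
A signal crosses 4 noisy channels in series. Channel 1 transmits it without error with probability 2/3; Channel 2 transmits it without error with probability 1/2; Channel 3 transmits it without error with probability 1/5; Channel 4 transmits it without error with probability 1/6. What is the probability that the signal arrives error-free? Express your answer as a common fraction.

1/90

Multiplying along the chain,
P = 2/3 × 1/2 × 1/5 × 1/6 = 2/180 = 1/90.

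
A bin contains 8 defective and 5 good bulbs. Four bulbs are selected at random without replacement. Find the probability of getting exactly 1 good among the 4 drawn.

One ordering (good drawn first) has probability 5/13 × 8/12 × 7/11 × 6/10 = 1680/17160 = 14/143.
There are C(4,1) = 4 such orderings, each equally likely, so P = 4 × 14/143 = 56/143.

56/143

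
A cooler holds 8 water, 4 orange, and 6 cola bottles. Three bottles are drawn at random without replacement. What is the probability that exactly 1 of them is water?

15/34

One ordering (water drawn first) has probability 8/18 × 10/17 × 9/16 = 720/4896 = 5/34.
There are C(3,1) = 3 such orderings, each equally likely, so P = 3 × 5/34 = 15/34.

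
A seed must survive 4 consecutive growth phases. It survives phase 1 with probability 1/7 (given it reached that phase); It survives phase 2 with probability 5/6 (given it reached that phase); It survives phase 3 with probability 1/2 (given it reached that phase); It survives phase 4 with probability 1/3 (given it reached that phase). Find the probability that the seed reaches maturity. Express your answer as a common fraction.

The events are sequential, so multiply the conditional probabilities:
P = 1/7 × 5/6 × 1/2 × 1/3 = 5/252.

5/252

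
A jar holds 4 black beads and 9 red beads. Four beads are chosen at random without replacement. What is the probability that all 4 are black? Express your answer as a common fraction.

P(all black) = 4/13 × 3/12 × 2/11 × 1/10 = 24/17160 = 1/715.

1/715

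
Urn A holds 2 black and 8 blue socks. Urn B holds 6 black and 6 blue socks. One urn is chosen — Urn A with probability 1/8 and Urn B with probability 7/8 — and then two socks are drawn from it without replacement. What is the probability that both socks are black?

From Urn A: P(both black) = (2/10)(1/9) = 1/45.
From Urn B: P(both black) = (6/12)(5/11) = 5/22.
Total probability = (1/8)(1/45) + (7/8)(5/22) = 1597/7920.

1597/7920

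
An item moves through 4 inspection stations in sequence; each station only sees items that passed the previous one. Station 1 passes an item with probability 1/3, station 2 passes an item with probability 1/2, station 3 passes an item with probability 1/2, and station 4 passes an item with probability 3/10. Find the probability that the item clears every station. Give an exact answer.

1/40

Each stage is reached only if all earlier stages succeed, so
P = 1/3 × 1/2 × 1/2 × 3/10 = 3/120 = 1/40.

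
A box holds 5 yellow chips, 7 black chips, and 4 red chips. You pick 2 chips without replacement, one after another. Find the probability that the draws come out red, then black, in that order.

7/60

Multiply the probability of each draw given the previous ones:
P = 4/16 × 7/15 = 28/240 = 7/60.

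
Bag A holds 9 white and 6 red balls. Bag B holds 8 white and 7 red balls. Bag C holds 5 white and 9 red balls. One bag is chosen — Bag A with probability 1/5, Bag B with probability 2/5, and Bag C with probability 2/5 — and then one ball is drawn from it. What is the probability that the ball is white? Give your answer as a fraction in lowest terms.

10/21

From Bag A: P(white) = 9/15.
From Bag B: P(white) = 8/15.
From Bag C: P(white) = 5/14.
Total probability = (1/5)(9/15) + (2/5)(8/15) + (2/5)(5/14) = 10/21.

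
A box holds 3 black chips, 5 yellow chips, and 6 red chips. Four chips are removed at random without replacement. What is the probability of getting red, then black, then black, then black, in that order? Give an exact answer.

3/2002

Multiply the probability of each draw given the previous ones:
P = 6/14 × 3/13 × 2/12 × 1/11 = 36/24024 = 3/2002.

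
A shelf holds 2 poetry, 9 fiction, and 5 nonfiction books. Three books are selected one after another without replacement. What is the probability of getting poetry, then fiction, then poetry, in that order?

3/560

Chain rule:
P = 2/16 × 9/15 × 1/14 = 18/3360 = 3/560.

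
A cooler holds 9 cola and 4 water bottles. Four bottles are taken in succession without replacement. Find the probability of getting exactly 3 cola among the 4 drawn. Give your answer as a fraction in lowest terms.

336/715

One ordering (cola drawn first) has probability 9/13 × 8/12 × 7/11 × 4/10 = 2016/17160 = 84/715.
There are C(4,3) = 4 such orderings, each equally likely, so P = 4 × 84/715 = 336/715.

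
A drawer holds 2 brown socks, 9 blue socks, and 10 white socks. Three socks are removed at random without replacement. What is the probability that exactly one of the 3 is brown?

One ordering (brown drawn first) has probability 2/21 × 19/20 × 18/19 = 684/7980 = 3/35.
There are C(3,1) = 3 such orderings, each equally likely, so P = 3 × 3/35 = 9/35.

9/35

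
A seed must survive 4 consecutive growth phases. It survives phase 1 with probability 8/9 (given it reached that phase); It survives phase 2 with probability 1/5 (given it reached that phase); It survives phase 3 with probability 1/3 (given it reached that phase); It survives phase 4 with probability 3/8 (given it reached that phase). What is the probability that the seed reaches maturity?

1/45

The events are sequential, so multiply the conditional probabilities:
P = 8/9 × 1/5 × 1/3 × 3/8 = 24/1080 = 1/45.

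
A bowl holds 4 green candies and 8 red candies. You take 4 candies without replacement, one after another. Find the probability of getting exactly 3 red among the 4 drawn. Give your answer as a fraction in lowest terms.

One ordering (red drawn first) has probability 8/12 × 7/11 × 6/10 × 4/9 = 1344/11880 = 56/495.
There are C(4,3) = 4 such orderings, each equally likely, so P = 4 × 56/495 = 224/495.

224/495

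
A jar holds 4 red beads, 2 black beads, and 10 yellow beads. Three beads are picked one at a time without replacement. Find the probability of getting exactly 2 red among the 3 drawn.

9/70

One ordering (red drawn first) has probability 4/16 × 3/15 × 12/14 = 144/3360 = 3/70.
There are C(3,2) = 3 such orderings, each equally likely, so P = 3 × 3/70 = 9/70.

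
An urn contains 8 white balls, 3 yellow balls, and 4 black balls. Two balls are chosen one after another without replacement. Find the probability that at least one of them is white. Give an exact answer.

P(no white) = 7/15 × 6/14 = 42/210 = 1/5.
P(at least one) = 1 − 1/5 = 4/5.

4/5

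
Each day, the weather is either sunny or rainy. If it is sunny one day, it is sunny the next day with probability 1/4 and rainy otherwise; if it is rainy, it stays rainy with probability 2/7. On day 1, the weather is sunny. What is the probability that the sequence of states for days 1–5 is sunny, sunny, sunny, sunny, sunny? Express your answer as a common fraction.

1/256

Day 1 is given. For each transition, use the conditional probability from the current state:
P(sunny | sunny) = 1/4; P(sunny | sunny) = 1/4; P(sunny | sunny) = 1/4; P(sunny | sunny) = 1/4.
P = 1/4 × 1/4 × 1/4 × 1/4 = 1/256.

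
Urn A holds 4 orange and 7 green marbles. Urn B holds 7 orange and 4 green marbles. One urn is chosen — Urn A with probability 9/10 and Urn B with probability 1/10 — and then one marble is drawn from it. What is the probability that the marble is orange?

From Urn A: P(orange) = 4/11.
From Urn B: P(orange) = 7/11.
Total probability = (9/10)(4/11) + (1/10)(7/11) = 43/110.

43/110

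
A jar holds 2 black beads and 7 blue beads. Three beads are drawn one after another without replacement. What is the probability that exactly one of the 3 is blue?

1/12

One ordering (blue drawn first) has probability 7/9 × 2/8 × 1/7 = 14/504 = 1/36.
There are C(3,1) = 3 such orderings, each equally likely, so P = 3 × 1/36 = 1/12.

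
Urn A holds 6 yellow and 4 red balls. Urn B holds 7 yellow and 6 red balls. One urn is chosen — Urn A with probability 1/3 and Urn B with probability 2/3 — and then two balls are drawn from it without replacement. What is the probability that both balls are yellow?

34/117

From Urn A: P(both yellow) = (6/10)(5/9) = 1/3.
From Urn B: P(both yellow) = (7/13)(6/12) = 7/26.
Total probability = (1/3)(1/3) + (2/3)(7/26) = 34/117.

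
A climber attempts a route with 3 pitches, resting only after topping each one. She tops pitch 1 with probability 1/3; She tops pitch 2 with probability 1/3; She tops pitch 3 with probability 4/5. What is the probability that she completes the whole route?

Multiplying along the chain,
P = 1/3 × 1/3 × 4/5 = 4/45.

4/45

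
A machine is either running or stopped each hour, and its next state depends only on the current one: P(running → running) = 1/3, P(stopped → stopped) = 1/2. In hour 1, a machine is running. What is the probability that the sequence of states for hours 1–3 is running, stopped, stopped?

1/3

Hour 1 is given. For each transition, use the conditional probability from the current state:
P(stopped | running) = 2/3; P(stopped | stopped) = 1/2.
P = 2/3 × 1/2 = 2/6 = 1/3.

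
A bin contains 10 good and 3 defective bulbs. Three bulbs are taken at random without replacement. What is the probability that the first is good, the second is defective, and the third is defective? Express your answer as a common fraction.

5/143

Each draw changes the counts, so multiply the conditional probabilities along the sequence:
P = 10/13 × 3/12 × 2/11 = 60/1716 = 5/143.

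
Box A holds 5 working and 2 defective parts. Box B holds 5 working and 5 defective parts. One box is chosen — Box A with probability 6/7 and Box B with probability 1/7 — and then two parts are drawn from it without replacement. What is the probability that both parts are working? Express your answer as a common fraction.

194/441

From Box A: P(both working) = (5/7)(4/6) = 10/21.
From Box B: P(both working) = (5/10)(4/9) = 2/9.
Total probability = (6/7)(10/21) + (1/7)(2/9) = 194/441.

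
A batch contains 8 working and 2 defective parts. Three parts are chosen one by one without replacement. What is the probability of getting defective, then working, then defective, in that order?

Chain rule:
P = 2/10 × 8/9 × 1/8 = 16/720 = 1/45.

1/45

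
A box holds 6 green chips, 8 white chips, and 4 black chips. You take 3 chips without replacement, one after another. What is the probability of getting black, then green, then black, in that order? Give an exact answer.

Chain rule:
P = 4/18 × 6/17 × 3/16 = 72/4896 = 1/68.

1/68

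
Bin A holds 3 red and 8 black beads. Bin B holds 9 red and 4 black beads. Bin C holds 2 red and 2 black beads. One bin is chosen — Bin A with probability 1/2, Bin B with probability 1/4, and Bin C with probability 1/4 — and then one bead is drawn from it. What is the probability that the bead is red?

497/1144

From Bin A: P(red) = 3/11.
From Bin B: P(red) = 9/13.
From Bin C: P(red) = 2/4.
Total probability = (1/2)(3/11) + (1/4)(9/13) + (1/4)(2/4) = 497/1144.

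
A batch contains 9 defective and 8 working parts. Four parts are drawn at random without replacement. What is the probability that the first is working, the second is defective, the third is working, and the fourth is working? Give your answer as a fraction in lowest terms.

9/170

Chain rule:
P = 8/17 × 9/16 × 7/15 × 6/14 = 3024/57120 = 9/170.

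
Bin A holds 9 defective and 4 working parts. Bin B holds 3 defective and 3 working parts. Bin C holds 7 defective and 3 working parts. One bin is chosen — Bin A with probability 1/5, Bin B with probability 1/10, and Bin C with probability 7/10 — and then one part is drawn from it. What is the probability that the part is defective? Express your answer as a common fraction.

441/650

From Bin A: P(defective) = 9/13.
From Bin B: P(defective) = 3/6.
From Bin C: P(defective) = 7/10.
Total probability = (1/5)(9/13) + (1/10)(3/6) + (7/10)(7/10) = 441/650.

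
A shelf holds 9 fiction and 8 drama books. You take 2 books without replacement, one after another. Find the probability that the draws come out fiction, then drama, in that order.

9/34

Chain rule:
P = 9/17 × 8/16 = 72/272 = 9/34.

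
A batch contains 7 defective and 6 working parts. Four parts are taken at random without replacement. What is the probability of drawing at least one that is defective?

P(no defective) = 6/13 × 5/12 × 4/11 × 3/10 = 360/17160 = 3/143.
P(at least one) = 1 − 3/143 = 140/143.

140/143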